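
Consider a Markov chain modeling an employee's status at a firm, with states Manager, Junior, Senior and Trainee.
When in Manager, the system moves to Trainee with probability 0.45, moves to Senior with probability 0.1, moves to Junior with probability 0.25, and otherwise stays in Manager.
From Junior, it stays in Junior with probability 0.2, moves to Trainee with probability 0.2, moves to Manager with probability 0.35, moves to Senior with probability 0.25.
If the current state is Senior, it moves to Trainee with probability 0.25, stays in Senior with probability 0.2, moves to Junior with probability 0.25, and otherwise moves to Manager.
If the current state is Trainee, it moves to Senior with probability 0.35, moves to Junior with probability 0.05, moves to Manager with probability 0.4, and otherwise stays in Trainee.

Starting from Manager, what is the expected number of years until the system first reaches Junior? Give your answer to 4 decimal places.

5.4210

Let t(s) be the expected number of years to first reach Junior from state s, with t(Junior) = 0. Conditioning on the first year:
t(Manager) = 1 + 0.2·t(Manager) + 0.1·t(Senior) + 0.45·t(Trainee)
t(Senior) = 1 + 0.3·t(Manager) + 0.2·t(Senior) + 0.25·t(Trainee)
t(Trainee) = 1 + 0.4·t(Manager) + 0.35·t(Senior) + 0.2·t(Trainee)
Solving: t(Manager) = 5.4210, t(Senior) = 5.2364, t(Trainee) = 6.2514.
Expected years from Manager to Junior: 5.4210.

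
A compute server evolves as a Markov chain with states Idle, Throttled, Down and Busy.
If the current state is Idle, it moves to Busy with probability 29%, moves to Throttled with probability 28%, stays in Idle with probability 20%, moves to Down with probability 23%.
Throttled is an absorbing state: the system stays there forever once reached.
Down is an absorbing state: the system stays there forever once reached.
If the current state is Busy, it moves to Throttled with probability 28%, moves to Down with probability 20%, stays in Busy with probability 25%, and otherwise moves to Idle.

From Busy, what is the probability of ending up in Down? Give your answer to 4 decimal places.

0.4257

Let h(s) be the probability of absorption at Down starting from transient state s. Then h(Down) = 1 and h(Throttled) = 0. By first-step analysis:
h(Idle) = 0.2·h(Idle) + 0.28·0 + 0.23·1 + 0.29·h(Busy)
h(Busy) = 0.27·h(Idle) + 0.28·0 + 0.2·1 + 0.25·h(Busy)
Solving: h(Idle) = 0.4418, h(Busy) = 0.4257.
Starting from Busy, the probability is 0.4257.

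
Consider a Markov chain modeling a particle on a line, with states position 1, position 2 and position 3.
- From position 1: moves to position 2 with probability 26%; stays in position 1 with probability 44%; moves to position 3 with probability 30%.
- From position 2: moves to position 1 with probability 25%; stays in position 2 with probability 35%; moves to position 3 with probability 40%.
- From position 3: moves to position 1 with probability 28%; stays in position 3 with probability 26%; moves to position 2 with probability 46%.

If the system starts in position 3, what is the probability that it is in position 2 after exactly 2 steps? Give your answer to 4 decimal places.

0.3534

Sum over the intermediate state after 1 step:
P = P(position 3→position 1)·P(position 1→position 2) + P(position 3→position 2)·P(position 2→position 2) + P(position 3→position 3)·P(position 3→position 2)
  = 0.28×0.26 + 0.46×0.35 + 0.26×0.46
  = 0.0728 + 0.1610 + 0.1196 = 0.3534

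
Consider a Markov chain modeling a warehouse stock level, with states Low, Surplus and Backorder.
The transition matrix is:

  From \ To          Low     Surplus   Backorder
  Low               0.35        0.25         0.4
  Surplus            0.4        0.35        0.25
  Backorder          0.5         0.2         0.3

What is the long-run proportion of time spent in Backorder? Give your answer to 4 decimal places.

Let the stationary distribution be π with π = πP and π_1 + π_2 + π_3 = 1.
π_1 = 0.35·π_1 + 0.4·π_2 + 0.5·π_3
π_2 = 0.25·π_1 + 0.35·π_2 + 0.2·π_3
Solving with the normalization constraint gives π = (0.4122, 0.2595, 0.3282).
So the stationary probability of Backorder is 0.3282.

0.3282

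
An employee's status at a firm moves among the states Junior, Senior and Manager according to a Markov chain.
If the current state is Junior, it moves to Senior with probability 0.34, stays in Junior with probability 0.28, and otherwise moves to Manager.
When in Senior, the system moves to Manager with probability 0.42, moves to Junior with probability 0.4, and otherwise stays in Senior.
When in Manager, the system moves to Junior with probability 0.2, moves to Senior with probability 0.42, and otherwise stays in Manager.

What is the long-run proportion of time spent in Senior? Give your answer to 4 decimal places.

0.3202

Let the stationary distribution be π with π = πP and π_1 + π_2 + π_3 = 1.
π_1 = 0.28·π_1 + 0.4·π_2 + 0.2·π_3
π_2 = 0.34·π_1 + 0.18·π_2 + 0.42·π_3
Solving with the normalization constraint gives π = (0.2870, 0.3202, 0.3928).
So the stationary probability of Senior is 0.3202.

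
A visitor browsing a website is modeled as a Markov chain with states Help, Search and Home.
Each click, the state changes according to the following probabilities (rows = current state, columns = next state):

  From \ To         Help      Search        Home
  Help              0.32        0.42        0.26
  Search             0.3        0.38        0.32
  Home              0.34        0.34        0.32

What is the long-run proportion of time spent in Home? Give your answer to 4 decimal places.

0.3009

Let the stationary distribution be π with π = πP and π_1 + π_2 + π_3 = 1.
π_1 = 0.32·π_1 + 0.3·π_2 + 0.34·π_3
π_2 = 0.42·π_1 + 0.38·π_2 + 0.34·π_3
Solving with the normalization constraint gives π = (0.3184, 0.3807, 0.3009).
So the stationary probability of Home is 0.3009.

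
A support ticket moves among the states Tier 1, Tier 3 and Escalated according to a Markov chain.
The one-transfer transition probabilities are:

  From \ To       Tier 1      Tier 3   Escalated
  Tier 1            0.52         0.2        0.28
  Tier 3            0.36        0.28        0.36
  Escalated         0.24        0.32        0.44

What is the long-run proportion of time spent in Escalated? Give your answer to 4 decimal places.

0.3585

Let the stationary distribution be π with π = πP and π_1 + π_2 + π_3 = 1.
π_1 = 0.52·π_1 + 0.36·π_2 + 0.24·π_3
π_2 = 0.2·π_1 + 0.28·π_2 + 0.32·π_3
Solving with the normalization constraint gives π = (0.3774, 0.2642, 0.3585).
So the stationary probability of Escalated is 0.3585.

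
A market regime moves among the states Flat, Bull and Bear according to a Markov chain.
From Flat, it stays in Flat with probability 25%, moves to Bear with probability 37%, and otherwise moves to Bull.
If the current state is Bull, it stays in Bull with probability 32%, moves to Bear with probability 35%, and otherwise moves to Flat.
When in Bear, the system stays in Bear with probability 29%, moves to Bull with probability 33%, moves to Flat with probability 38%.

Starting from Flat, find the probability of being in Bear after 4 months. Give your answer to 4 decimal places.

0.3362

Propagate the distribution vector 4 months from Flat.
After 0 months: (1.0000, 0.0000, 0.0000)
After 1 month: (0.2500, 0.3800, 0.3700)
After 2 months: (0.3285, 0.3387, 0.3328)
After 3 months: (0.3204, 0.3430, 0.3366)
After 4 months: (0.3212, 0.3426, 0.3362)
P(in Bear after 4 months) = 0.3362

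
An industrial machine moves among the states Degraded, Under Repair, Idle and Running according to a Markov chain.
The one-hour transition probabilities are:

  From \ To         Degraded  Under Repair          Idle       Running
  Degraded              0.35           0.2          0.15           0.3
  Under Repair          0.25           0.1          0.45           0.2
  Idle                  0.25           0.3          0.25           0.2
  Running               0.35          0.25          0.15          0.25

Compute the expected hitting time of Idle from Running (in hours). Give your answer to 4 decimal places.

Let t(s) be the expected number of hours to first reach Idle from state s, with t(Idle) = 0. Conditioning on the first hour:
t(Degraded) = 1 + 0.35·t(Degraded) + 0.2·t(Under Repair) + 0.3·t(Running)
t(Under Repair) = 1 + 0.25·t(Degraded) + 0.1·t(Under Repair) + 0.2·t(Running)
t(Running) = 1 + 0.35·t(Degraded) + 0.25·t(Under Repair) + 0.25·t(Running)
Solving: t(Degraded) = 4.8033, t(Under Repair) = 3.4990, t(Running) = 4.7412.
Expected hours from Running to Idle: 4.7412.

4.7412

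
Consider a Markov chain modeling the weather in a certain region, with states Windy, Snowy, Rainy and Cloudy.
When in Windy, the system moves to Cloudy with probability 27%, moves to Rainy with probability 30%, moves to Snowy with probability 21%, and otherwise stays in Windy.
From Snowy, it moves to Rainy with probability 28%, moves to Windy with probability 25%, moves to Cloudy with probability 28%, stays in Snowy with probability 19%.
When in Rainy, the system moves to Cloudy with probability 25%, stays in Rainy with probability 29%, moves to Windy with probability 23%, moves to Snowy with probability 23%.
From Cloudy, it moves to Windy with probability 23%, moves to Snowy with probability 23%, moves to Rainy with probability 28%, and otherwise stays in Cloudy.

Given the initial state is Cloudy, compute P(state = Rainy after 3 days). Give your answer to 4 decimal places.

Propagate the distribution vector 3 days from Cloudy.
After 0 days: (0.0000, 0.0000, 0.0000, 1.0000)
After 1 day: (0.2300, 0.2300, 0.2800, 0.2600)
After 2 days: (0.2323, 0.2162, 0.2874, 0.2641)
After 3 days: (0.2320, 0.2167, 0.2875, 0.2638)
P(in Rainy after 3 days) = 0.2875

0.2875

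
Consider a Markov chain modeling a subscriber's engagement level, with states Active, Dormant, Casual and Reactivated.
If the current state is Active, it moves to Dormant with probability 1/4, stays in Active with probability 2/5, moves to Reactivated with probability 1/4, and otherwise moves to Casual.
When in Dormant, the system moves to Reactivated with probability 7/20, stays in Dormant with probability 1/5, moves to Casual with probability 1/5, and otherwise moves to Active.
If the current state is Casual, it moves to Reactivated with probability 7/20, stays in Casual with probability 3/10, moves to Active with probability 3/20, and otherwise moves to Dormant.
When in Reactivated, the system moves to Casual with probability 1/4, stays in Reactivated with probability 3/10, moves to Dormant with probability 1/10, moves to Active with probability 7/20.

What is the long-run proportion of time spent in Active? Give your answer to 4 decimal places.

0.3058

Let the stationary distribution be π with π = πP and π_1 + π_2 + π_3 + π_4 = 1.
π_1 = 0.4·π_1 + 0.25·π_2 + 0.15·π_3 + 0.35·π_4
π_2 = 0.25·π_1 + 0.2·π_2 + 0.2·π_3 + 0.1·π_4
π_3 = 0.1·π_1 + 0.2·π_2 + 0.3·π_3 + 0.25·π_4
Solving with the normalization constraint gives π = (0.3058, 0.1849, 0.2051, 0.3042).
So the stationary probability of Active is 0.3058.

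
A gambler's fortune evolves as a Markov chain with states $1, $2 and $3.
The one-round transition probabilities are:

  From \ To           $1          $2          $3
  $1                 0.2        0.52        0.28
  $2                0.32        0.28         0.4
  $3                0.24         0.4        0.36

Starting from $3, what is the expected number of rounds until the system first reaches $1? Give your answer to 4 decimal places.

3.7234

Let t(s) be the expected number of rounds to first reach $1 from state s, with t($1) = 0. Conditioning on the first round:
t($2) = 1 + 0.28·t($2) + 0.4·t($3)
t($3) = 1 + 0.4·t($2) + 0.36·t($3)
Solving: t($2) = 3.4574, t($3) = 3.7234.
Expected rounds from $3 to $1: 3.7234.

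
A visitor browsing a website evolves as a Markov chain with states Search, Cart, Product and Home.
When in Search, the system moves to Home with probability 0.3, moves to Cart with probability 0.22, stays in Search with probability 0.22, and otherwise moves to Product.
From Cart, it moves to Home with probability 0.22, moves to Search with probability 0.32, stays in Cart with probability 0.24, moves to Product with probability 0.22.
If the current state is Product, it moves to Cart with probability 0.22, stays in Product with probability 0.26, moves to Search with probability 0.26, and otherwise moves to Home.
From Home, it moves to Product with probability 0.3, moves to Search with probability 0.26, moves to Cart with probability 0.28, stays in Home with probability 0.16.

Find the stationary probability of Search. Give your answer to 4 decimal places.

Let the stationary distribution be π with π = πP and π_1 + π_2 + π_3 + π_4 = 1.
π_1 = 0.22·π_1 + 0.32·π_2 + 0.26·π_3 + 0.26·π_4
π_2 = 0.22·π_1 + 0.24·π_2 + 0.22·π_3 + 0.28·π_4
π_3 = 0.26·π_1 + 0.22·π_2 + 0.26·π_3 + 0.3·π_4
Solving with the normalization constraint gives π = (0.2638, 0.2390, 0.2599, 0.2373).
So the stationary probability of Search is 0.2638.

0.2638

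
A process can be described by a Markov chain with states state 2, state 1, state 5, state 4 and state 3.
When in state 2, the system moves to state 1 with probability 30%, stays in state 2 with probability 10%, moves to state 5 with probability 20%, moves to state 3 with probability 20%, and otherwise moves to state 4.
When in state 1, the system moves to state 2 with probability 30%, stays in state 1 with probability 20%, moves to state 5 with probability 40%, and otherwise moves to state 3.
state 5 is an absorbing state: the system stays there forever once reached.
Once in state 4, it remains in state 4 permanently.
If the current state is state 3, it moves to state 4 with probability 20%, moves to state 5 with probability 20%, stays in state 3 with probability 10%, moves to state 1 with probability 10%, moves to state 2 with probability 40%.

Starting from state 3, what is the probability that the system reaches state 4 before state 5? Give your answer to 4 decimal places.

0.4118

Let h(s) be the probability of absorption at state 4 starting from transient state s. Then h(state 4) = 1 and h(state 5) = 0. By first-step analysis:
h(state 2) = 0.1·h(state 2) + 0.3·h(state 1) + 0.2·0 + 0.2·1 + 0.2·h(state 3)
h(state 1) = 0.3·h(state 2) + 0.2·h(state 1) + 0.4·0 + 0.1·h(state 3)
h(state 3) = 0.4·h(state 2) + 0.1·h(state 1) + 0.2·0 + 0.2·1 + 0.1·h(state 3)
Solving: h(state 2) = 0.3782, h(state 1) = 0.1933, h(state 3) = 0.4118.
Starting from state 3, the probability is 0.4118.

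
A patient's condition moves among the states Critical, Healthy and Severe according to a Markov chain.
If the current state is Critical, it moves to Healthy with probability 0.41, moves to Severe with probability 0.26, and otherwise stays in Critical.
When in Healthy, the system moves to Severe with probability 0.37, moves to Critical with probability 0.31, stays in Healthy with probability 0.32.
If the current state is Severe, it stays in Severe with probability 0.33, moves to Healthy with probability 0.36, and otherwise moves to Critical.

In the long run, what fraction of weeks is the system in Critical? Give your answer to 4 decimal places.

0.3163

Let the stationary distribution be π with π = πP and π_1 + π_2 + π_3 = 1.
π_1 = 0.33·π_1 + 0.31·π_2 + 0.31·π_3
π_2 = 0.41·π_1 + 0.32·π_2 + 0.36·π_3
Solving with the normalization constraint gives π = (0.3163, 0.3614, 0.3223).
So the stationary probability of Critical is 0.3163.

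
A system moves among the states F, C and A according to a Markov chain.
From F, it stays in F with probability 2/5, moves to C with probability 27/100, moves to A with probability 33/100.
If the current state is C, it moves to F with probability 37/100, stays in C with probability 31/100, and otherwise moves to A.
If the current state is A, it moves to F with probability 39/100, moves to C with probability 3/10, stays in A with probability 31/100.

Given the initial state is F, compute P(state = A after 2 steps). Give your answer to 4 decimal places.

0.3207

Sum over the intermediate state after 1 step:
P = P(F→F)·P(F→A) + P(F→C)·P(C→A) + P(F→A)·P(A→A)
  = 0.4×0.33 + 0.27×0.32 + 0.33×0.31
  = 0.1320 + 0.0864 + 0.1023 = 0.3207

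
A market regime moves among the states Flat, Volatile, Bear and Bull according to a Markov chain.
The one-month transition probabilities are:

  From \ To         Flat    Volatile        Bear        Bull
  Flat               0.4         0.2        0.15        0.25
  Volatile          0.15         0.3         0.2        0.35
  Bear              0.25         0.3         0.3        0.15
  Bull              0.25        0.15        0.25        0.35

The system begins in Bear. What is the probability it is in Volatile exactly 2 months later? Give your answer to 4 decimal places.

Propagate the distribution vector 2 months from Bear.
After 0 months: (0.0000, 0.0000, 1.0000, 0.0000)
After 1 month: (0.2500, 0.3000, 0.3000, 0.1500)
After 2 months: (0.2575, 0.2525, 0.2250, 0.2650)
P(in Volatile after 2 months) = 0.2525

0.2525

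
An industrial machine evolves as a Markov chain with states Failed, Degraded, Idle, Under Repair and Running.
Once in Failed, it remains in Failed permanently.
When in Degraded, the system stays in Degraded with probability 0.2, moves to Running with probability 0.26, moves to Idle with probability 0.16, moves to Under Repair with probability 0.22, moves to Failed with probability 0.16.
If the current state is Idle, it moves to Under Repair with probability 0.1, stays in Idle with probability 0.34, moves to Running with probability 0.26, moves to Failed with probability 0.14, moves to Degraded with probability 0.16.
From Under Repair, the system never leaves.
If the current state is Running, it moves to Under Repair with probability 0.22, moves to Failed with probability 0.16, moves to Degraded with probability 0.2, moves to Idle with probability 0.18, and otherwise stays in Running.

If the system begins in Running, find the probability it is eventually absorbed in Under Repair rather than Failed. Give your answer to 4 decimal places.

0.5557

Let h(s) be the probability of absorption at Under Repair starting from transient state s. Then h(Under Repair) = 1 and h(Failed) = 0. By first-step analysis:
h(Degraded) = 0.16·0 + 0.2·h(Degraded) + 0.16·h(Idle) + 0.22·1 + 0.26·h(Running)
h(Idle) = 0.14·0 + 0.16·h(Degraded) + 0.34·h(Idle) + 0.1·1 + 0.26·h(Running)
h(Running) = 0.16·0 + 0.2·h(Degraded) + 0.18·h(Idle) + 0.22·1 + 0.24·h(Running)
Solving: h(Degraded) = 0.5567, h(Idle) = 0.5054, h(Running) = 0.5557.
Starting from Running, the probability is 0.5557.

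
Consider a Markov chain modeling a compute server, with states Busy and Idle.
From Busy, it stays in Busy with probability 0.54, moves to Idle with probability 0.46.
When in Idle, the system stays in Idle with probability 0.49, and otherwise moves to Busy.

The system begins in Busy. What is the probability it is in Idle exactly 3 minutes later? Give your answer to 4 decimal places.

0.4742

Propagate the distribution vector 3 minutes from Busy.
After 0 minutes: (1.0000, 0.0000)
After 1 minute: (0.5400, 0.4600)
After 2 minutes: (0.5262, 0.4738)
After 3 minutes: (0.5258, 0.4742)
P(in Idle after 3 minutes) = 0.4742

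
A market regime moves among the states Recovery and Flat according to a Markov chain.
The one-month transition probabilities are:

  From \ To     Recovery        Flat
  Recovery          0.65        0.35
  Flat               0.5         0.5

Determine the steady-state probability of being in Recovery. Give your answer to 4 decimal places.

Let the stationary distribution be π with π = πP and π_1 + π_2 = 1.
π_1 = 0.65·π_1 + 0.5·π_2
Solving with the normalization constraint gives π = (0.5882, 0.4118).
So the stationary probability of Recovery is 0.5882.

0.5882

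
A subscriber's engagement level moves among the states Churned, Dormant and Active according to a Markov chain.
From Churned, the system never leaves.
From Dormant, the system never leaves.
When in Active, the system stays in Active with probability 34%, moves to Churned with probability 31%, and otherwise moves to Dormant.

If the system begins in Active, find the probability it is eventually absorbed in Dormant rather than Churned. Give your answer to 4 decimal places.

Let h(s) be the probability of absorption at Dormant starting from transient state s. Then h(Dormant) = 1 and h(Churned) = 0. By first-step analysis:
h(Active) = 0.31·0 + 0.35·1 + 0.34·h(Active)
Solving: h(Active) = 0.5303.
Starting from Active, the probability is 0.5303.

0.5303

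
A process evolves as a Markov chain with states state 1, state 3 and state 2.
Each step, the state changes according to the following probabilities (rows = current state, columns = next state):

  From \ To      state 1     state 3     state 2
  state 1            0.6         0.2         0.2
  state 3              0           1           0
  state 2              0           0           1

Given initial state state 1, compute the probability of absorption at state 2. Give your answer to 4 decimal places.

Let h(s) be the probability of absorption at state 2 starting from transient state s. Then h(state 2) = 1 and h(state 3) = 0. By first-step analysis:
h(state 1) = 0.6·h(state 1) + 0.2·0 + 0.2·1
Solving: h(state 1) = 0.5000.
Starting from state 1, the probability is 0.5000.

0.5000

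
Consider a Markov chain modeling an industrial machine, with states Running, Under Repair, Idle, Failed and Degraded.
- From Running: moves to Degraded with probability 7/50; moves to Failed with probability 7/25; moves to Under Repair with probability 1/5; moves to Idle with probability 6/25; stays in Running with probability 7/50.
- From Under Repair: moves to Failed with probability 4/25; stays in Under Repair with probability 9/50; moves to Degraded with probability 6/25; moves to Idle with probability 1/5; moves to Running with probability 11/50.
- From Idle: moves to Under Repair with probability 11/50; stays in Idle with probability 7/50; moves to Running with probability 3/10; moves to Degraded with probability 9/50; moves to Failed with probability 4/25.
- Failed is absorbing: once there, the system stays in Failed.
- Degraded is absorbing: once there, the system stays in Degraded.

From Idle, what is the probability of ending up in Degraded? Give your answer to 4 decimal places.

0.4910

Let h(s) be the probability of absorption at Degraded starting from transient state s. Then h(Degraded) = 1 and h(Failed) = 0. By first-step analysis:
h(Running) = 0.14·h(Running) + 0.2·h(Under Repair) + 0.24·h(Idle) + 0.28·0 + 0.14·1
h(Under Repair) = 0.22·h(Running) + 0.18·h(Under Repair) + 0.2·h(Idle) + 0.16·0 + 0.24·1
h(Idle) = 0.3·h(Running) + 0.22·h(Under Repair) + 0.14·h(Idle) + 0.16·0 + 0.18·1
Solving: h(Running) = 0.4221, h(Under Repair) = 0.5257, h(Idle) = 0.4910.
Starting from Idle, the probability is 0.4910.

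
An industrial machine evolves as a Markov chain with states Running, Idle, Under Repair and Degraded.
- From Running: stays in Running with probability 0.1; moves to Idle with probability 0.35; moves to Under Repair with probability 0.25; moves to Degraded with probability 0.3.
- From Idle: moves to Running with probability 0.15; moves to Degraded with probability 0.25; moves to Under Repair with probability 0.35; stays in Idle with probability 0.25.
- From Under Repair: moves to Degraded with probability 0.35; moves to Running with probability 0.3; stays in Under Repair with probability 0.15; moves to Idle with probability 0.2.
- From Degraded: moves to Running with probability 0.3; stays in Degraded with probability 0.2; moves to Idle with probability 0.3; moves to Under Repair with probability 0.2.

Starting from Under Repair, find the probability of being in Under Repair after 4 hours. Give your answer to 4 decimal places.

Propagate the distribution vector 4 hours from Under Repair.
After 0 hours: (0.0000, 0.0000, 1.0000, 0.0000)
After 1 hour: (0.3000, 0.2000, 0.1500, 0.3500)
After 2 hours: (0.2100, 0.2900, 0.2375, 0.2625)
After 3 hours: (0.2145, 0.2723, 0.2421, 0.2711)
After 4 hours: (0.2163, 0.2729, 0.2395, 0.2714)
P(in Under Repair after 4 hours) = 0.2395

0.2395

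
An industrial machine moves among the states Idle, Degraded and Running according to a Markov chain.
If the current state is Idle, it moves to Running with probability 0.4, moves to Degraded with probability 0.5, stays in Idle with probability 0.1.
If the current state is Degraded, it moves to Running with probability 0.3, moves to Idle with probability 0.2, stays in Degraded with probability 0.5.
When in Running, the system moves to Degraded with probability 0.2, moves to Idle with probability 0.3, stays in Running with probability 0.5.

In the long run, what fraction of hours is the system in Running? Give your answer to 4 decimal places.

0.4023

Let the stationary distribution be π with π = πP and π_1 + π_2 + π_3 = 1.
π_1 = 0.1·π_1 + 0.2·π_2 + 0.3·π_3
π_2 = 0.5·π_1 + 0.5·π_2 + 0.2·π_3
Solving with the normalization constraint gives π = (0.2184, 0.3793, 0.4023).
So the stationary probability of Running is 0.4023.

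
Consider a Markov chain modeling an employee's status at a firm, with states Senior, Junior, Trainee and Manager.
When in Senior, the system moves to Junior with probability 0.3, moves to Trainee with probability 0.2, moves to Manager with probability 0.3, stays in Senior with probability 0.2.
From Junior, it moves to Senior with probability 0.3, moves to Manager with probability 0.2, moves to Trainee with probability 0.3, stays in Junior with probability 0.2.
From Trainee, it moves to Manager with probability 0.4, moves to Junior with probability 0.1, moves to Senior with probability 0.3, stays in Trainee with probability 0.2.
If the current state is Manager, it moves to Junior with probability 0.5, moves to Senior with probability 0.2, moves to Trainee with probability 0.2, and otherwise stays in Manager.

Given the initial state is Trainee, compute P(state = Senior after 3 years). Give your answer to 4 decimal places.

Propagate the distribution vector 3 years from Trainee.
After 0 years: (0.0000, 0.0000, 1.0000, 0.0000)
After 1 year: (0.3000, 0.1000, 0.2000, 0.4000)
After 2 years: (0.2300, 0.3300, 0.2100, 0.2300)
After 3 years: (0.2540, 0.2710, 0.2330, 0.2420)
P(in Senior after 3 years) = 0.2540

0.2540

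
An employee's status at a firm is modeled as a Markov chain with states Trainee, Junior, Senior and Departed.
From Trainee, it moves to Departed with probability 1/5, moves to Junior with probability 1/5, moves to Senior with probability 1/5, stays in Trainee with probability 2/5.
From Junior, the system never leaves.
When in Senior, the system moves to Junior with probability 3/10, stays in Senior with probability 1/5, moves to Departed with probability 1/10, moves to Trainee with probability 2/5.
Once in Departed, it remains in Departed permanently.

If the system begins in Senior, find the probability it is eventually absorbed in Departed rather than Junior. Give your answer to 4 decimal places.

0.3500

Let h(s) be the probability of absorption at Departed starting from transient state s. Then h(Departed) = 1 and h(Junior) = 0. By first-step analysis:
h(Trainee) = 0.4·h(Trainee) + 0.2·0 + 0.2·h(Senior) + 0.2·1
h(Senior) = 0.4·h(Trainee) + 0.3·0 + 0.2·h(Senior) + 0.1·1
Solving: h(Trainee) = 0.4500, h(Senior) = 0.3500.
Starting from Senior, the probability is 0.3500.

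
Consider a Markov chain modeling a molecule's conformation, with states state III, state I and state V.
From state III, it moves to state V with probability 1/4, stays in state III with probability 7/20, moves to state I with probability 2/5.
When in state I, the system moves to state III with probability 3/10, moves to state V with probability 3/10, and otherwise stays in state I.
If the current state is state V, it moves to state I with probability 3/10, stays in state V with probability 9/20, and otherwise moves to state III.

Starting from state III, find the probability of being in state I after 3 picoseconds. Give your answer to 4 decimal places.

Propagate the distribution vector 3 picoseconds from state III.
After 0 picoseconds: (1.0000, 0.0000, 0.0000)
After 1 picosecond: (0.3500, 0.4000, 0.2500)
After 2 picoseconds: (0.3050, 0.3750, 0.3200)
After 3 picoseconds: (0.2993, 0.3680, 0.3328)
P(in state I after 3 picoseconds) = 0.3680

0.3680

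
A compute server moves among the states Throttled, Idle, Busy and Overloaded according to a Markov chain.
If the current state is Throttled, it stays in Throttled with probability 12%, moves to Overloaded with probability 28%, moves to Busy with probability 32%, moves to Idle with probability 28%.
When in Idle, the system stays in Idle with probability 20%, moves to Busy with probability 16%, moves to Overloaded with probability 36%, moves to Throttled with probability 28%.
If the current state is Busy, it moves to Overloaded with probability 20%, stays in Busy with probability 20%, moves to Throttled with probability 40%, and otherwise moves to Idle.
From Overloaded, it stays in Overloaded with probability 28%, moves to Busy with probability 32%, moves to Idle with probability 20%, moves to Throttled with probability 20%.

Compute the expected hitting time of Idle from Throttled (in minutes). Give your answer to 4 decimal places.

4.2271

Let t(s) be the expected number of minutes to first reach Idle from state s, with t(Idle) = 0. Conditioning on the first minute:
t(Throttled) = 1 + 0.12·t(Throttled) + 0.32·t(Busy) + 0.28·t(Overloaded)
t(Busy) = 1 + 0.4·t(Throttled) + 0.2·t(Busy) + 0.2·t(Overloaded)
t(Overloaded) = 1 + 0.2·t(Throttled) + 0.32·t(Busy) + 0.28·t(Overloaded)
Solving: t(Throttled) = 4.2271, t(Busy) = 4.5048, t(Overloaded) = 4.5652.
Expected minutes from Throttled to Idle: 4.2271.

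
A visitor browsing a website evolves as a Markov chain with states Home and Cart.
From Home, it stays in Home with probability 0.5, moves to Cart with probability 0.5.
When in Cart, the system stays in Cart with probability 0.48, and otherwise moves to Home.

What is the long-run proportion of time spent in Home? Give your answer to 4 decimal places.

0.5098

Let the stationary distribution be π with π = πP and π_1 + π_2 = 1.
π_1 = 0.5·π_1 + 0.52·π_2
Solving with the normalization constraint gives π = (0.5098, 0.4902).
So the stationary probability of Home is 0.5098.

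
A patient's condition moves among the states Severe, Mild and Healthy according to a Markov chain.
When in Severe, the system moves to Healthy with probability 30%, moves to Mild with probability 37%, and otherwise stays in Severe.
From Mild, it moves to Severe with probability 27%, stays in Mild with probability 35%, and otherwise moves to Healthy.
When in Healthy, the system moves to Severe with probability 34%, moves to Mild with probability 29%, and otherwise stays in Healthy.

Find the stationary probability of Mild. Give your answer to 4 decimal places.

Let the stationary distribution be π with π = πP and π_1 + π_2 + π_3 = 1.
π_1 = 0.33·π_1 + 0.27·π_2 + 0.34·π_3
π_2 = 0.37·π_1 + 0.35·π_2 + 0.29·π_3
Solving with the normalization constraint gives π = (0.3134, 0.3352, 0.3514).
So the stationary probability of Mild is 0.3352.

0.3352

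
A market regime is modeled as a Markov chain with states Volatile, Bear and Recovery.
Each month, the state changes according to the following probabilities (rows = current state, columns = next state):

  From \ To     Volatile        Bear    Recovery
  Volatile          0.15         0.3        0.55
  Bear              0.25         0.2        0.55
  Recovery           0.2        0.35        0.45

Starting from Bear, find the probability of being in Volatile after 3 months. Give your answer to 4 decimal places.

0.2055

Propagate the distribution vector 3 months from Bear.
After 0 months: (0.0000, 1.0000, 0.0000)
After 1 month: (0.2500, 0.2000, 0.5500)
After 2 months: (0.1975, 0.3075, 0.4950)
After 3 months: (0.2055, 0.2940, 0.5005)
P(in Volatile after 3 months) = 0.2055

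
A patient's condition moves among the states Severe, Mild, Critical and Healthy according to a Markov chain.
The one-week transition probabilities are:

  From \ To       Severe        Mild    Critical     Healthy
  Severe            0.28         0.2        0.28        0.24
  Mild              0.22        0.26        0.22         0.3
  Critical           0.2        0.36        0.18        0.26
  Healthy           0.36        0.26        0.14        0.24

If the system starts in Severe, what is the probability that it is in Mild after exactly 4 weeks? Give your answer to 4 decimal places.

Propagate the distribution vector 4 weeks from Severe.
After 0 weeks: (1.0000, 0.0000, 0.0000, 0.0000)
After 1 week: (0.2800, 0.2000, 0.2800, 0.2400)
After 2 weeks: (0.2648, 0.2712, 0.2064, 0.2576)
After 3 weeks: (0.2678, 0.2648, 0.2070, 0.2604)
After 4 weeks: (0.2684, 0.2646, 0.2070, 0.2600)
P(in Mild after 4 weeks) = 0.2646

0.2646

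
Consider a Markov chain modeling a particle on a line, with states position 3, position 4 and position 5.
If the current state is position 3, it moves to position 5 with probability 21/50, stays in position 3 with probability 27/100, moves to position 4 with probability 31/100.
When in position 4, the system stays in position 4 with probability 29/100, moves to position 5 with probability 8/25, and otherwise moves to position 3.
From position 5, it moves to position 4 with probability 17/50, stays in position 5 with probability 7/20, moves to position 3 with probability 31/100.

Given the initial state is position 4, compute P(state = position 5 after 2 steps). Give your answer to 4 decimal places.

Sum over the intermediate state after 1 step:
P = P(position 4→position 3)·P(position 3→position 5) + P(position 4→position 4)·P(position 4→position 5) + P(position 4→position 5)·P(position 5→position 5)
  = 0.39×0.42 + 0.29×0.32 + 0.32×0.35
  = 0.1638 + 0.0928 + 0.1120 = 0.3686

0.3686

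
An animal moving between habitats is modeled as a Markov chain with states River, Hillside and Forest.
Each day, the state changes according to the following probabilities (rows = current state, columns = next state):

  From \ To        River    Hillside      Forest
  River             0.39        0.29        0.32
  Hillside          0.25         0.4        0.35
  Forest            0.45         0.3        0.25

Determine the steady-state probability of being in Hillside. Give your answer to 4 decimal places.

0.3293

Let the stationary distribution be π with π = πP and π_1 + π_2 + π_3 = 1.
π_1 = 0.39·π_1 + 0.25·π_2 + 0.45·π_3
π_2 = 0.29·π_1 + 0.4·π_2 + 0.3·π_3
Solving with the normalization constraint gives π = (0.3624, 0.3293, 0.3083).
So the stationary probability of Hillside is 0.3293.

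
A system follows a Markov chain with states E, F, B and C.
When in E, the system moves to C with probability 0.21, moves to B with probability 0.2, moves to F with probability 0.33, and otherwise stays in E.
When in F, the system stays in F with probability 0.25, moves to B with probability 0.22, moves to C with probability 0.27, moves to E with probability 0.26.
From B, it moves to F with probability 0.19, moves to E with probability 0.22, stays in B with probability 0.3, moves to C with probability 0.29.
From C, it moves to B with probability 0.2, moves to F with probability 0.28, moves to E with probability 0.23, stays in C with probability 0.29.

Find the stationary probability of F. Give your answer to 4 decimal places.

Let the stationary distribution be π with π = πP and π_1 + π_2 + π_3 + π_4 = 1.
π_1 = 0.26·π_1 + 0.26·π_2 + 0.22·π_3 + 0.23·π_4
π_2 = 0.33·π_1 + 0.25·π_2 + 0.19·π_3 + 0.28·π_4
π_3 = 0.2·π_1 + 0.22·π_2 + 0.3·π_3 + 0.2·π_4
Solving with the normalization constraint gives π = (0.2429, 0.2637, 0.2281, 0.2653).
So the stationary probability of F is 0.2637.

0.2637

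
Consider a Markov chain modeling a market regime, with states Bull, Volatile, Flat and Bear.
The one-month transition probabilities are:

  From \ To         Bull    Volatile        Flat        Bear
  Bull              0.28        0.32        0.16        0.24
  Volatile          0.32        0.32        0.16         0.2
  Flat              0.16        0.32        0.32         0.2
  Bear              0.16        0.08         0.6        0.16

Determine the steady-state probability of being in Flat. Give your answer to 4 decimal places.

0.2959

Let the stationary distribution be π with π = πP and π_1 + π_2 + π_3 + π_4 = 1.
π_1 = 0.28·π_1 + 0.32·π_2 + 0.16·π_3 + 0.16·π_4
π_2 = 0.32·π_1 + 0.32·π_2 + 0.32·π_3 + 0.08·π_4
π_3 = 0.16·π_1 + 0.16·π_2 + 0.32·π_3 + 0.6·π_4
Solving with the normalization constraint gives π = (0.2312, 0.2717, 0.2959, 0.2012).
So the stationary probability of Flat is 0.2959.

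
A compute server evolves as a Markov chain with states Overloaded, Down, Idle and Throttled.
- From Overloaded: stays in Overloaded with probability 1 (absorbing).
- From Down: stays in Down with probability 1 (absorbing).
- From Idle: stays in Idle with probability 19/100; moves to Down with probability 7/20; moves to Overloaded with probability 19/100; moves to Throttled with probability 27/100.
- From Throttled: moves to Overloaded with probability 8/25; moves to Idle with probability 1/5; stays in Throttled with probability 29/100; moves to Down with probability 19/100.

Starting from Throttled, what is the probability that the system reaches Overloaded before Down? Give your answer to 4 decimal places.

Let h(s) be the probability of absorption at Overloaded starting from transient state s. Then h(Overloaded) = 1 and h(Down) = 0. By first-step analysis:
h(Idle) = 0.19·1 + 0.35·0 + 0.19·h(Idle) + 0.27·h(Throttled)
h(Throttled) = 0.32·1 + 0.19·0 + 0.2·h(Idle) + 0.29·h(Throttled)
Solving: h(Idle) = 0.4247, h(Throttled) = 0.5703.
Starting from Throttled, the probability is 0.5703.

0.5703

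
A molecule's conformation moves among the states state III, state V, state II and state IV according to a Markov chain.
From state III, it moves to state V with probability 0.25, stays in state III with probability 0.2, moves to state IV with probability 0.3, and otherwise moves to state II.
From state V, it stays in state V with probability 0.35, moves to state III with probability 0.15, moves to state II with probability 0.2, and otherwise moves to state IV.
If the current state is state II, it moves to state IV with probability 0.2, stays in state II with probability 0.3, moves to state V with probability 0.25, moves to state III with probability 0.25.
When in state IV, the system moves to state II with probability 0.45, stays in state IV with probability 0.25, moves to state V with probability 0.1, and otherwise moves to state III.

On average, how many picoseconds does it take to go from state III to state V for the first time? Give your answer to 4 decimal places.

4.7243

Let t(s) be the expected number of picoseconds to first reach state V from state s, with t(state V) = 0. Conditioning on the first picosecond:
t(state III) = 1 + 0.2·t(state III) + 0.25·t(state II) + 0.3·t(state IV)
t(state II) = 1 + 0.25·t(state III) + 0.3·t(state II) + 0.2·t(state IV)
t(state IV) = 1 + 0.2·t(state III) + 0.45·t(state II) + 0.25·t(state IV)
Solving: t(state III) = 4.7243, t(state II) = 4.6547, t(state IV) = 5.3860.
Expected picoseconds from state III to state V: 4.7243.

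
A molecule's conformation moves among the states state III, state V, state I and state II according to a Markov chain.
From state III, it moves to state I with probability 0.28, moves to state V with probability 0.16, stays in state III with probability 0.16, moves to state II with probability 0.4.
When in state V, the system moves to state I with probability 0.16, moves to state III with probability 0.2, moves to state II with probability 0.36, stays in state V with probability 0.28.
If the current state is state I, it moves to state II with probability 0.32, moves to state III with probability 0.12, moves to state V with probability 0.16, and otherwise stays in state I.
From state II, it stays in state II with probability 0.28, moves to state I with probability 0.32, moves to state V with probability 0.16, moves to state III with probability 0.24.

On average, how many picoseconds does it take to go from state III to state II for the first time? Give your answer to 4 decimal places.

2.7081

Let t(s) be the expected number of picoseconds to first reach state II from state s, with t(state II) = 0. Conditioning on the first picosecond:
t(state III) = 1 + 0.16·t(state III) + 0.16·t(state V) + 0.28·t(state I)
t(state V) = 1 + 0.2·t(state III) + 0.28·t(state V) + 0.16·t(state I)
t(state I) = 1 + 0.12·t(state III) + 0.16·t(state V) + 0.4·t(state I)
Solving: t(state III) = 2.7081, t(state V) = 2.7977, t(state I) = 2.9543.
Expected picoseconds from state III to state II: 2.7081.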